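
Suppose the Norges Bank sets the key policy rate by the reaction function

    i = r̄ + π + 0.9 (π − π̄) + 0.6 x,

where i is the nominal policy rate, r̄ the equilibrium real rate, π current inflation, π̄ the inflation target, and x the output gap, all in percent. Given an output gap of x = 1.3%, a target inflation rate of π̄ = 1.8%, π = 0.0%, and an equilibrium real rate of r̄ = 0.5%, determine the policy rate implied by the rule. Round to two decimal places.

-0.34%

i = 0.5 + 0.0 + 0.9 × (0.0 − 1.8) + 0.6 × 1.3
   = 0.5 + 0 − 1.62 + 0.78 = -0.34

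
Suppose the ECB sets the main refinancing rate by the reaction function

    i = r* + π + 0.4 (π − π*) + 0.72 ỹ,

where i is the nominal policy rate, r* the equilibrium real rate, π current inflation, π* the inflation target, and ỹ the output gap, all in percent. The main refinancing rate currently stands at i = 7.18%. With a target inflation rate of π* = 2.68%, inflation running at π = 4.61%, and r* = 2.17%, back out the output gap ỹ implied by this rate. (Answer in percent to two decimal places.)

0.72 ỹ = 7.18 − 2.17 − 4.61 − 0.4 × (4.61 − 2.68) = -0.372
ỹ = -0.372 / 0.72 = -0.52

-0.52%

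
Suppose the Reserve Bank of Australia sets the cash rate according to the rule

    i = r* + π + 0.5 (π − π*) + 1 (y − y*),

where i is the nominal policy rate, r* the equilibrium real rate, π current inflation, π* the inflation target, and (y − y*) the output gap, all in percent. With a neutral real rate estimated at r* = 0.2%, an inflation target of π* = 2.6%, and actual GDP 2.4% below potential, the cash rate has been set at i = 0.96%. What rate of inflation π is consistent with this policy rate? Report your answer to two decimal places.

2.97%

Output 2.4% below potential → (y − y*) = -2.4.
Collecting π: i = r* + (1 + 0.5) π − 0.5 π* + 1 (y − y*)
1.5 π = 0.96 − 0.2 + 0.5 × 2.6 − 1 × (-2.4) = 4.46
π = 4.46 / 1.5 = 2.97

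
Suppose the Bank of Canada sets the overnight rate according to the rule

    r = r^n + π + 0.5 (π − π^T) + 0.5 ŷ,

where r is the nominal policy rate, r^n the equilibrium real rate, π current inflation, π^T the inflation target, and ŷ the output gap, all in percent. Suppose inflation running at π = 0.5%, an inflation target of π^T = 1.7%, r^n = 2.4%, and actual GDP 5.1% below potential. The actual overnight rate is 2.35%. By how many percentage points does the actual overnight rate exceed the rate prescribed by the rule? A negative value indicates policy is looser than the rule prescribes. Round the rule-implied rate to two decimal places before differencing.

2.60 pp

Output 5.1% below potential → ŷ = -5.1.
r = 2.4 + 0.5 + 0.5 × (0.5 − 1.7) + 0.5 × (-5.1)
   = 2.4 + 0.5 − 0.6 − 2.55 = -0.25
Deviation = 2.35 − (-0.25) = 2.60 pp.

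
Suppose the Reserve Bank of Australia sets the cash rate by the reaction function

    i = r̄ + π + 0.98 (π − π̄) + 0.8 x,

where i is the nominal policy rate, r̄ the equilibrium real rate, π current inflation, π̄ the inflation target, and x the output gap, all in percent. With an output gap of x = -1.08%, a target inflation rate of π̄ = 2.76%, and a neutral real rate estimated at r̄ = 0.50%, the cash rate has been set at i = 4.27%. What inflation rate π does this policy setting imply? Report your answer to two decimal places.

Collecting π: i = r̄ + (1 + 0.98) π − 0.98 π̄ + 0.8 x
1.98 π = 4.27 − 0.50 + 0.98 × 2.76 − 0.8 × (-1.08) = 7.3388
π = 7.3388 / 1.98 = 3.71

3.71%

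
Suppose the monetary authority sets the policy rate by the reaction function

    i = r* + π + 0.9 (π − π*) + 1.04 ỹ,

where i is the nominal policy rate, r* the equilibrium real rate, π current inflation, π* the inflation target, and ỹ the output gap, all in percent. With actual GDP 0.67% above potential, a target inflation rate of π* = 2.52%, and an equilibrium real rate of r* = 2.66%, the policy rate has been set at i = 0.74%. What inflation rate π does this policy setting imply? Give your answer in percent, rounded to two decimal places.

-0.18%

Output 0.67% above potential → ỹ = 0.67.
Collecting π: i = r* + (1 + 0.9) π − 0.9 π* + 1.04 ỹ
1.9 π = 0.74 − 2.66 + 0.9 × 2.52 − 1.04 × 0.67 = -0.3488
π = -0.3488 / 1.9 = -0.18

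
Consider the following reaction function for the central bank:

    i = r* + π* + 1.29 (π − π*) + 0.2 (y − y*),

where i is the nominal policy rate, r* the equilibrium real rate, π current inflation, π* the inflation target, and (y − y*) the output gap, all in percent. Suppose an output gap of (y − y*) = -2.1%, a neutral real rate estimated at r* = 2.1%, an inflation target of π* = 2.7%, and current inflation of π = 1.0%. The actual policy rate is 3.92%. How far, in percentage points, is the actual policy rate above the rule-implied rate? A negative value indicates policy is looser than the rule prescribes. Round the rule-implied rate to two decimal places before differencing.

i = 2.1 + 2.7 + 1.29 × (1.0 − 2.7) + 0.2 × (-2.1)
   = 2.1 + 2.7 − 2.193 − 0.42 = 2.19
Deviation = 3.92 − 2.19 = 1.73 pp.

1.73 pp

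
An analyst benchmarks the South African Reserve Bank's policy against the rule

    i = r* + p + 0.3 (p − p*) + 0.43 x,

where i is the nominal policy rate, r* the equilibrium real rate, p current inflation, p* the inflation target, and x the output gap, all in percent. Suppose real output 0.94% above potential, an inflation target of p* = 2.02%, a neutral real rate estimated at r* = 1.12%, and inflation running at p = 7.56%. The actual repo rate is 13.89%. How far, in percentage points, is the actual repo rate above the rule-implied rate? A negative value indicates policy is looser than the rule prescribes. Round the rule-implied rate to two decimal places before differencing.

Output 0.94% above potential → x = 0.94.
i = 1.12 + 7.56 + 0.3 × (7.56 − 2.02) + 0.43 × 0.94
   = 1.12 + 7.56 + 1.662 + 0.4042 = 10.75
Deviation = 13.89 − 10.75 = 3.14 pp.

3.14 pp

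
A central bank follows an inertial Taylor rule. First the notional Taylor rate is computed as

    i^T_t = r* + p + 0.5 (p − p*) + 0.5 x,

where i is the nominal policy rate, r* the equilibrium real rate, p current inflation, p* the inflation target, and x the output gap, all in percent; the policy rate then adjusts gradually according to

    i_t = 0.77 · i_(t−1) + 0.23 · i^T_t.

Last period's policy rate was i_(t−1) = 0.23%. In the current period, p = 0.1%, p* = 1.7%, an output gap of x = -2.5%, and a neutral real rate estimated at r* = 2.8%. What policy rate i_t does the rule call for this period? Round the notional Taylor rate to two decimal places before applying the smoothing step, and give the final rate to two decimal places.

i^T_t = 2.8 + 0.1 + 0.5 × (0.1 − 1.7) + 0.5 × (-2.5)
   = 2.8 + 0.1 − 0.8 − 1.25 = 0.85
i_t = 0.77 × 0.23 + 0.23 × 0.85 = 0.1771 + 0.1955 = 0.37

0.37%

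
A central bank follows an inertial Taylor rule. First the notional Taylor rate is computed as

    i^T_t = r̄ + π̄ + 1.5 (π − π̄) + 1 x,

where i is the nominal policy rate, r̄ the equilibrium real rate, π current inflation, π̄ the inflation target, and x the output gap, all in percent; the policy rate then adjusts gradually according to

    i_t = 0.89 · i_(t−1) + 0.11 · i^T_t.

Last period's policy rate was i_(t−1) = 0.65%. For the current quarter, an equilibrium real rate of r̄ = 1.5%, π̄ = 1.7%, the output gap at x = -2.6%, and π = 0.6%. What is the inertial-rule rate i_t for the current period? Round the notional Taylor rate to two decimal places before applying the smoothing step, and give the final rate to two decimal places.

0.46%

i^T_t = 1.5 + 1.7 + 1.5 × (0.6 − 1.7) + 1 × (-2.6)
   = 1.5 + 1.7 − 1.65 − 2.6 = -1.05
i_t = 0.89 × 0.65 + 0.11 × (-1.05) = 0.5785 − 0.1155 = 0.46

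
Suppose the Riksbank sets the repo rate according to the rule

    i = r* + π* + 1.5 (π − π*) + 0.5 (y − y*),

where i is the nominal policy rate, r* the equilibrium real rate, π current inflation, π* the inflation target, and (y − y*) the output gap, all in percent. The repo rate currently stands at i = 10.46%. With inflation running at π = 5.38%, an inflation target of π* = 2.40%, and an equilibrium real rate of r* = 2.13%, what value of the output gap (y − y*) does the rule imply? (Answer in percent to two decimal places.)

0.5 (y − y*) = 10.46 − 2.13 − 2.40 − 1.5 × (5.38 − 2.40) = 1.46
(y − y*) = 1.46 / 0.5 = 2.92

2.92%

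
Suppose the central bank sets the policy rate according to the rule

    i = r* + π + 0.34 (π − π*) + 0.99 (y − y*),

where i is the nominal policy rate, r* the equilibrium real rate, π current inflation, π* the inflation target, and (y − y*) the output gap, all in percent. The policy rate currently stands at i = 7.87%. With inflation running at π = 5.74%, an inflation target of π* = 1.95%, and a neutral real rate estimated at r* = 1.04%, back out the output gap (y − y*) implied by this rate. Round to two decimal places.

-0.20%

0.99 (y − y*) = 7.87 − 1.04 − 5.74 − 0.34 × (5.74 − 1.95) = -0.1986
(y − y*) = -0.1986 / 0.99 = -0.20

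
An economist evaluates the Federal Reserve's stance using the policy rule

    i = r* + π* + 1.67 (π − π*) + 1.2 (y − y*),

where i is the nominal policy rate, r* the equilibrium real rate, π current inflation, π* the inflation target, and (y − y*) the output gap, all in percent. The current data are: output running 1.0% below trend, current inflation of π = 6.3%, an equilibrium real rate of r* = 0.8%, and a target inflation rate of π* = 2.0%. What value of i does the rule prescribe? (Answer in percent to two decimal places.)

Output 1.0% below potential → (y − y*) = -1.0.
i = 0.8 + 2.0 + 1.67 × (6.3 − 2.0) + 1.2 × (-1.0)
   = 0.8 + 2 + 7.181 − 1.2 = 8.78

8.78%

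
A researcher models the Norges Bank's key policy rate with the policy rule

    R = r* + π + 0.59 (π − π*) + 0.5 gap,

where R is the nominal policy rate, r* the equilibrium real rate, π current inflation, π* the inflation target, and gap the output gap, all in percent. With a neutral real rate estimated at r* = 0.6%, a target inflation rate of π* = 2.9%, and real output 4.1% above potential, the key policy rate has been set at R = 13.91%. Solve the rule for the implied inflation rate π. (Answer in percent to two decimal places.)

8.16%

Output 4.1% above potential → gap = 4.1.
Collecting π: R = r* + (1 + 0.59) π − 0.59 π* + 0.5 gap
1.59 π = 13.91 − 0.6 + 0.59 × 2.9 − 0.5 × 4.1 = 12.971
π = 12.971 / 1.59 = 8.16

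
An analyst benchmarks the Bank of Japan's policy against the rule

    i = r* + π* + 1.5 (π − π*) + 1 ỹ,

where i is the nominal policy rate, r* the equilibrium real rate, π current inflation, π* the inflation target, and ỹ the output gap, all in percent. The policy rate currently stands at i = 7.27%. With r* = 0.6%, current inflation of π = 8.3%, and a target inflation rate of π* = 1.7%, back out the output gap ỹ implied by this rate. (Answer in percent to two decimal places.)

-4.93%

1 ỹ = 7.27 − 0.6 − 1.7 − 1.5 × (8.3 − 1.7) = -4.93
ỹ = -4.93 / 1 = -4.93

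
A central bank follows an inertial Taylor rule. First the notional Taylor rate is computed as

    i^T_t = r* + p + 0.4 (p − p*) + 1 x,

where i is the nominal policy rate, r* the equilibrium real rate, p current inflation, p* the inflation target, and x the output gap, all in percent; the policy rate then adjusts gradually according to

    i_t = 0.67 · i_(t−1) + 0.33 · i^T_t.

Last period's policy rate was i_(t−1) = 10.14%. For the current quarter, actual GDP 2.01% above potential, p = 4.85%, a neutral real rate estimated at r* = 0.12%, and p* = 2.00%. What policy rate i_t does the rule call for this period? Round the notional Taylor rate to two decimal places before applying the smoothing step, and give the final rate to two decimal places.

9.47%

Output 2.01% above potential → x = 2.01.
i^T_t = 0.12 + 4.85 + 0.4 × (4.85 − 2.00) + 1 × 2.01
   = 0.12 + 4.85 + 1.14 + 2.01 = 8.12
i_t = 0.67 × 10.14 + 0.33 × 8.12 = 6.7938 + 2.6796 = 9.47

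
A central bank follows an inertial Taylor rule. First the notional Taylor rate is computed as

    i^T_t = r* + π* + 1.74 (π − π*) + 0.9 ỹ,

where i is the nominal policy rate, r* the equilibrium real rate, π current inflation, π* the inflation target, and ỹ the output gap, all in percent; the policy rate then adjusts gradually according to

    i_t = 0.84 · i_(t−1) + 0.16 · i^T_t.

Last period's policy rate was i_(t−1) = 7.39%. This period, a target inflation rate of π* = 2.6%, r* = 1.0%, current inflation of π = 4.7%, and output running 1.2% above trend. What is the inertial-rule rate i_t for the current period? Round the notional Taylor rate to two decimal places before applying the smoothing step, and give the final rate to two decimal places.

7.54%

Output 1.2% above potential → ỹ = 1.2.
i^T_t = 1.0 + 2.6 + 1.74 × (4.7 − 2.6) + 0.9 × 1.2
   = 1.0 + 2.6 + 3.654 + 1.08 = 8.33
i_t = 0.84 × 7.39 + 0.16 × 8.33 = 6.2076 + 1.3328 = 7.54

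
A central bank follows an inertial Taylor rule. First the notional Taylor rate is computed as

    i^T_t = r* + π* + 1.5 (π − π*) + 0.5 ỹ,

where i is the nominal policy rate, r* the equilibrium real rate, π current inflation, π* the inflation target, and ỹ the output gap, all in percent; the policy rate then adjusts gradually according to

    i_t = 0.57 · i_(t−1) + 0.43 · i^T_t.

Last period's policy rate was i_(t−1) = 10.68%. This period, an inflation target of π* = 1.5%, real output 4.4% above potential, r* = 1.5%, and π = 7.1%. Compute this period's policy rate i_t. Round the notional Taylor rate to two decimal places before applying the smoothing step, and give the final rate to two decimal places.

Output 4.4% above potential → ỹ = 4.4.
i^T_t = 1.5 + 1.5 + 1.5 × (7.1 − 1.5) + 0.5 × 4.4
   = 1.5 + 1.5 + 8.4 + 2.2 = 13.60
i_t = 0.57 × 10.68 + 0.43 × 13.60 = 6.0876 + 5.848 = 11.94

11.94%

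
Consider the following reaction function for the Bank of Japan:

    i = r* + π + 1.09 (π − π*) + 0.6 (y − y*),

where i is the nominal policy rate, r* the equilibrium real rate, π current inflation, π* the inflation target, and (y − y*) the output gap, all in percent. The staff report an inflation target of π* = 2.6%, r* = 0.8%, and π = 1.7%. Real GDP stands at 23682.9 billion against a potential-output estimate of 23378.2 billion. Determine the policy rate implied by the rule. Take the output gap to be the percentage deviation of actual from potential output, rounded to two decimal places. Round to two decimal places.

Output gap = 100 × (23682.9 − 23378.2) / 23378.2 = 1.30%.
i = 0.80 + 1.70 + 1.09 × (1.70 − 2.60) + 0.6 × 1.30
   = 0.80 + 1.7 − 0.981 + 0.78 = 2.30

2.30%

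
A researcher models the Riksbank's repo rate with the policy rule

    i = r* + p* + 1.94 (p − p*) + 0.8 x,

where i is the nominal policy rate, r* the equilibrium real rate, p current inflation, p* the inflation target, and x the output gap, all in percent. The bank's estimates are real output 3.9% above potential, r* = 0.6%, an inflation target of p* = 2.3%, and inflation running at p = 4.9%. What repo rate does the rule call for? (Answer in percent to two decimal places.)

11.06%

Output 3.9% above potential → x = 3.9.
i = 0.6 + 2.3 + 1.94 × (4.9 − 2.3) + 0.8 × 3.9
   = 0.6 + 2.3 + 5.044 + 3.12 = 11.06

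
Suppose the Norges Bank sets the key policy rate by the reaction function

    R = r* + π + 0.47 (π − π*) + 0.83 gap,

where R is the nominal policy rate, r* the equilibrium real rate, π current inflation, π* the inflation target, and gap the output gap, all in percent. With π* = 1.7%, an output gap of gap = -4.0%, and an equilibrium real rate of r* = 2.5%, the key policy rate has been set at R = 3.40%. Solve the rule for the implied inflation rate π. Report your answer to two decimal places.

3.41%

Collecting π: R = r* + (1 + 0.47) π − 0.47 π* + 0.83 gap
1.47 π = 3.40 − 2.5 + 0.47 × 1.7 − 0.83 × (-4.0) = 5.019
π = 5.019 / 1.47 = 3.41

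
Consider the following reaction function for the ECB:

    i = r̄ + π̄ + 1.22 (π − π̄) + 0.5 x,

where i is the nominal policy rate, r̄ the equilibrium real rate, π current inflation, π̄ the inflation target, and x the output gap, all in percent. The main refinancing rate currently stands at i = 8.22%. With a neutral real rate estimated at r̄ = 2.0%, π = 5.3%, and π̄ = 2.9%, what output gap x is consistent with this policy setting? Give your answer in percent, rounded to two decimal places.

0.78%

0.5 x = 8.22 − 2.0 − 2.9 − 1.22 × (5.3 − 2.9) = 0.392
x = 0.392 / 0.5 = 0.78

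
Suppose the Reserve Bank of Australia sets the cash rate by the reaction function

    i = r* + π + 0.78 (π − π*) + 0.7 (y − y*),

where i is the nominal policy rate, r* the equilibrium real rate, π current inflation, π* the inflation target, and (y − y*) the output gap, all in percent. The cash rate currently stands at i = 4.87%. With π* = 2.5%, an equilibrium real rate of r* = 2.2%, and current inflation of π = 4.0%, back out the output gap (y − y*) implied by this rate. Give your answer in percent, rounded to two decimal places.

0.7 (y − y*) = 4.87 − 2.2 − 4.0 − 0.78 × (4.0 − 2.5) = -2.5
(y − y*) = -2.5 / 0.7 = -3.57

-3.57%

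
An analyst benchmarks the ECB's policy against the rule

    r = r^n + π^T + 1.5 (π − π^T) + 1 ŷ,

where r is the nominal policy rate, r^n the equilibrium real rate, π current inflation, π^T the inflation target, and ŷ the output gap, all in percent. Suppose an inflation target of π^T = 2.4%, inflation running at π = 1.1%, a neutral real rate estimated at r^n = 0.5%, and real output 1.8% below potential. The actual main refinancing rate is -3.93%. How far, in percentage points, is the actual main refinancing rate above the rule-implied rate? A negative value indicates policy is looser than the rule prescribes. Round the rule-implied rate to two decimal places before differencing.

Output 1.8% below potential → ŷ = -1.8.
r = 0.5 + 2.4 + 1.5 × (1.1 − 2.4) + 1 × (-1.8)
   = 0.5 + 2.4 − 1.95 − 1.8 = -0.85
Deviation = -3.93 − (-0.85) = -3.08 pp.

-3.08 pp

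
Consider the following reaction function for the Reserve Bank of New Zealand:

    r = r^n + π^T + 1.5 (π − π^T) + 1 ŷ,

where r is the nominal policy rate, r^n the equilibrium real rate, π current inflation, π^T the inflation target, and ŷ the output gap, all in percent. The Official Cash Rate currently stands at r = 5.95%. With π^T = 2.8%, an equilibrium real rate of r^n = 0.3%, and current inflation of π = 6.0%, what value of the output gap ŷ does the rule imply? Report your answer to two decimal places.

-1.95%

1 ŷ = 5.95 − 0.3 − 2.8 − 1.5 × (6.0 − 2.8) = -1.95
ŷ = -1.95 / 1 = -1.95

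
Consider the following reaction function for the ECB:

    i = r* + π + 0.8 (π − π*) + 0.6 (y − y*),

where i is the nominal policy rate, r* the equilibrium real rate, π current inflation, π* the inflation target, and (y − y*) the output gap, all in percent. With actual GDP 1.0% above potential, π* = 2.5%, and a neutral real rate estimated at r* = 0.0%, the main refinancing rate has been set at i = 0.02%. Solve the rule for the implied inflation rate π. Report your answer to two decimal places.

0.79%

Output 1.0% above potential → (y − y*) = 1.0.
Collecting π: i = r* + (1 + 0.8) π − 0.8 π* + 0.6 (y − y*)
1.8 π = 0.02 − 0.0 + 0.8 × 2.5 − 0.6 × 1.0 = 1.42
π = 1.42 / 1.8 = 0.79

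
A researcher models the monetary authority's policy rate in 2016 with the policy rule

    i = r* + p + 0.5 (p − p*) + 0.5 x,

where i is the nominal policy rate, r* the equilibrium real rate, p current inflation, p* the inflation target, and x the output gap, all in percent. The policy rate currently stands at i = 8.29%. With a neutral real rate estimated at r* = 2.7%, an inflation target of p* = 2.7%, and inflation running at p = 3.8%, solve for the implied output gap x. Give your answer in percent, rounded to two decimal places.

0.5 x = 8.29 − 2.7 − 3.8 − 0.5 × (3.8 − 2.7) = 1.24
x = 1.24 / 0.5 = 2.48

2.48%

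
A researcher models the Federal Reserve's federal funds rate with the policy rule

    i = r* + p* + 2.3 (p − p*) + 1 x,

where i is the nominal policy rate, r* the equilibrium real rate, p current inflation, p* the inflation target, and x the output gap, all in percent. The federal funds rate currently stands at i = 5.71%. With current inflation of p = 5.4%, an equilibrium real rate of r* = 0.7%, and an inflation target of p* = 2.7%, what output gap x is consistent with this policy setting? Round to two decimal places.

1 x = 5.71 − 0.7 − 2.7 − 2.3 × (5.4 − 2.7) = -3.9
x = -3.9 / 1 = -3.90

-3.90%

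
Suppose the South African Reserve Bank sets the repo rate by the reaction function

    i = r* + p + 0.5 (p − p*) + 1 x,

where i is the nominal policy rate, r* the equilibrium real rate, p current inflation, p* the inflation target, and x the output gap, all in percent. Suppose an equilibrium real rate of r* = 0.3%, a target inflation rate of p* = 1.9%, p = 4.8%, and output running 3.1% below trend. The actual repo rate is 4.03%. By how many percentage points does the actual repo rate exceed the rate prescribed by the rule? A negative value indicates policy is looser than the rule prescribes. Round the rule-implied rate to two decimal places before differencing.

Output 3.1% below potential → x = -3.1.
i = 0.3 + 4.8 + 0.5 × (4.8 − 1.9) + 1 × (-3.1)
   = 0.3 + 4.8 + 1.45 − 3.1 = 3.45
Deviation = 4.03 − 3.45 = 0.58 pp.

0.58 pp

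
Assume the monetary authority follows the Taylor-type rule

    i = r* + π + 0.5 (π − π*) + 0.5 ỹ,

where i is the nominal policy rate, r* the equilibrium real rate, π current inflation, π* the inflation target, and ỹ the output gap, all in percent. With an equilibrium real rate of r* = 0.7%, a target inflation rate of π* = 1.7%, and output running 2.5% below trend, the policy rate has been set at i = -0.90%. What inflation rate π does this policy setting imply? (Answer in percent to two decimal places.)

Output 2.5% below potential → ỹ = -2.5.
Collecting π: i = r* + (1 + 0.5) π − 0.5 π* + 0.5 ỹ
1.5 π = -0.90 − 0.7 + 0.5 × 1.7 − 0.5 × (-2.5) = 0.5
π = 0.5 / 1.5 = 0.33

0.33%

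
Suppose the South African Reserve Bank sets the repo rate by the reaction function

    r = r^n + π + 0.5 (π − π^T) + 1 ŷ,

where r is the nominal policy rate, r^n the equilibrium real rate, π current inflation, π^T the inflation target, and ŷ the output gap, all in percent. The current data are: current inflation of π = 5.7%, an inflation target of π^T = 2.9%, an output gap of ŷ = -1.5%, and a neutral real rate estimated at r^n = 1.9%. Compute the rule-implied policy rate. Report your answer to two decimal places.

r = 1.9 + 5.7 + 0.5 × (5.7 − 2.9) + 1 × (-1.5)
   = 1.9 + 5.7 + 1.4 − 1.5 = 7.50

7.50%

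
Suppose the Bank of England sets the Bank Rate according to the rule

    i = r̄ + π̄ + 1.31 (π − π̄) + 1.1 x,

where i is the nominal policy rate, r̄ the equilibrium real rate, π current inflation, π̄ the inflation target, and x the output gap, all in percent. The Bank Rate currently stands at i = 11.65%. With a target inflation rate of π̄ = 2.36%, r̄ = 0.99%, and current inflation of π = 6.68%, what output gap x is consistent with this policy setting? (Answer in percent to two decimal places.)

1.1 x = 11.65 − 0.99 − 2.36 − 1.31 × (6.68 − 2.36) = 2.6408
x = 2.6408 / 1.1 = 2.40

2.40%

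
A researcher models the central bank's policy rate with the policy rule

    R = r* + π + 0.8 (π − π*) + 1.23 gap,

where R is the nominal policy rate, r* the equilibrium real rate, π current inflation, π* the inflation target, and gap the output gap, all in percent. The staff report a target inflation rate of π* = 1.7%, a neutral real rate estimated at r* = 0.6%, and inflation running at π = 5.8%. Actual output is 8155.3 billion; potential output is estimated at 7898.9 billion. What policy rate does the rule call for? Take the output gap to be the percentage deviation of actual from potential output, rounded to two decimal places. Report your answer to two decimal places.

13.68%

Output gap = 100 × (8155.3 − 7898.9) / 7898.9 = 3.25%.
R = 0.60 + 5.80 + 0.8 × (5.80 − 1.70) + 1.23 × 3.25
   = 0.60 + 5.8 + 3.28 + 3.9975 = 13.68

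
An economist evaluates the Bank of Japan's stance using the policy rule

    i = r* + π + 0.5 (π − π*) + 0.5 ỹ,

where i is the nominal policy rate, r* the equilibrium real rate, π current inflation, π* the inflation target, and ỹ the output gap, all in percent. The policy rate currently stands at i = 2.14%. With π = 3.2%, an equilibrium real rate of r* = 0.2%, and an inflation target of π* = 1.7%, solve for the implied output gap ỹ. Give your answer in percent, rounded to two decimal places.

-4.02%

0.5 ỹ = 2.14 − 0.2 − 3.2 − 0.5 × (3.2 − 1.7) = -2.01
ỹ = -2.01 / 0.5 = -4.02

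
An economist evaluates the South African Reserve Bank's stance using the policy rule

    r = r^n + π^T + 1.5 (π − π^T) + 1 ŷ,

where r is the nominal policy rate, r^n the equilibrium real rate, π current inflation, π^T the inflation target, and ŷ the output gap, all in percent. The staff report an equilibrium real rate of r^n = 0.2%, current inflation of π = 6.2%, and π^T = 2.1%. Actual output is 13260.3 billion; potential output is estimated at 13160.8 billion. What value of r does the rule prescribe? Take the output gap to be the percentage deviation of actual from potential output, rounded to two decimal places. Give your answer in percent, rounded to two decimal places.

Output gap = 100 × (13260.3 − 13160.8) / 13160.8 = 0.76%.
r = 0.20 + 2.10 + 1.5 × (6.20 − 2.10) + 1 × 0.76
   = 0.20 + 2.1 + 6.15 + 0.76 = 9.21

9.21%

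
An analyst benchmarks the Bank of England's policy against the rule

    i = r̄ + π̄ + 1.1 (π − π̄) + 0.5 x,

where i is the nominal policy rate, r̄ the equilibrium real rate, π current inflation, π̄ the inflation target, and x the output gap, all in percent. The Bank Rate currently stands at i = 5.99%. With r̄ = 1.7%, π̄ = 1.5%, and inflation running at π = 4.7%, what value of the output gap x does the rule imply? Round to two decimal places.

-1.46%

0.5 x = 5.99 − 1.7 − 1.5 − 1.1 × (4.7 − 1.5) = -0.73
x = -0.73 / 0.5 = -1.46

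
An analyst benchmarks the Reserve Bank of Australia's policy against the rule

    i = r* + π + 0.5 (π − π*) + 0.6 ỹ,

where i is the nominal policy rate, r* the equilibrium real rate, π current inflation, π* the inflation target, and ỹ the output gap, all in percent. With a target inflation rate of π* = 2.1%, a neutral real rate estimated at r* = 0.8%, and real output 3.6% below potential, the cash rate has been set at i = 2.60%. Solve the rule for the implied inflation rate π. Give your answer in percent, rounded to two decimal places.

Output 3.6% below potential → ỹ = -3.6.
Collecting π: i = r* + (1 + 0.5) π − 0.5 π* + 0.6 ỹ
1.5 π = 2.60 − 0.8 + 0.5 × 2.1 − 0.6 × (-3.6) = 5.01
π = 5.01 / 1.5 = 3.34

3.34%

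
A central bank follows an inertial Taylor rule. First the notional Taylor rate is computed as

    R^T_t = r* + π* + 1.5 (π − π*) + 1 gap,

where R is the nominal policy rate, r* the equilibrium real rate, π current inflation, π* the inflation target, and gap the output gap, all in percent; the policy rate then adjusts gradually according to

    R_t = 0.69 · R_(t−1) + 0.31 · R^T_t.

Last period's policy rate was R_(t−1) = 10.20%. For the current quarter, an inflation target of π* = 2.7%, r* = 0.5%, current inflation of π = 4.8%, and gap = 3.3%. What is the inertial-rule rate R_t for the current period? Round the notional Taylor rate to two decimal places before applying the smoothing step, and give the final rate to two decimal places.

10.03%

R^T_t = 0.5 + 2.7 + 1.5 × (4.8 − 2.7) + 1 × 3.3
   = 0.5 + 2.7 + 3.15 + 3.3 = 9.65
R_t = 0.69 × 10.20 + 0.31 × 9.65 = 7.038 + 2.9915 = 10.03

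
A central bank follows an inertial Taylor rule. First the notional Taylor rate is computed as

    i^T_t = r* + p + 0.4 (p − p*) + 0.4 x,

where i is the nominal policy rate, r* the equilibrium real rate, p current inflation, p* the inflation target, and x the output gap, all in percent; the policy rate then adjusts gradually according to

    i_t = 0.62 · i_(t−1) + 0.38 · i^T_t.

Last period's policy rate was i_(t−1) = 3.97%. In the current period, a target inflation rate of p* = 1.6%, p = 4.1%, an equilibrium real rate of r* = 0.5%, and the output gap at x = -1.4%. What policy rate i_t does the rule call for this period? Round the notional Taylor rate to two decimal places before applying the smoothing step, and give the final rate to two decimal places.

i^T_t = 0.5 + 4.1 + 0.4 × (4.1 − 1.6) + 0.4 × (-1.4)
   = 0.5 + 4.1 + 1 − 0.56 = 5.04
i_t = 0.62 × 3.97 + 0.38 × 5.04 = 2.4614 + 1.9152 = 4.38

4.38%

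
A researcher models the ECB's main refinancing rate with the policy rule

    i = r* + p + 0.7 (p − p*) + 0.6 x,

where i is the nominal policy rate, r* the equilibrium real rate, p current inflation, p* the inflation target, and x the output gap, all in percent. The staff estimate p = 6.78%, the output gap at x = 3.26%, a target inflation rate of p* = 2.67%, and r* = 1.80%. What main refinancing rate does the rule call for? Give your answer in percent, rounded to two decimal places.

i = 1.80 + 6.78 + 0.7 × (6.78 − 2.67) + 0.6 × 3.26
   = 1.80 + 6.78 + 2.877 + 1.956 = 13.41

13.41%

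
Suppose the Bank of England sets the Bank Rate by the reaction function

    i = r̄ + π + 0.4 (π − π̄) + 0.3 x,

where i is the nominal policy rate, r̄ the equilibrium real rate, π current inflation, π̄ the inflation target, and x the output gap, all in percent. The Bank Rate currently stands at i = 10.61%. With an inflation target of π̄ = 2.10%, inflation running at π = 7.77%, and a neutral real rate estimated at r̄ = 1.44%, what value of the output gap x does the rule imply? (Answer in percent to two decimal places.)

-2.89%

0.3 x = 10.61 − 1.44 − 7.77 − 0.4 × (7.77 − 2.10) = -0.868
x = -0.868 / 0.3 = -2.89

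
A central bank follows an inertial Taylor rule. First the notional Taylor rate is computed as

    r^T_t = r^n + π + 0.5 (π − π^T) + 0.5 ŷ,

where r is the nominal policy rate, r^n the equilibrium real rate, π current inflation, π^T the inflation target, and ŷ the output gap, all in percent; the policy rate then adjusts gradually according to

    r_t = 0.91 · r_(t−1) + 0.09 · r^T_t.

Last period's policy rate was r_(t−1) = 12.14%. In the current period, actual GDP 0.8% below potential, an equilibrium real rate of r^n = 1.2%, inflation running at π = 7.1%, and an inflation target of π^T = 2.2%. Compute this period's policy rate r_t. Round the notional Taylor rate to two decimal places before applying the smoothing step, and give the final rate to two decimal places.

11.98%

Output 0.8% below potential → ŷ = -0.8.
r^T_t = 1.2 + 7.1 + 0.5 × (7.1 − 2.2) + 0.5 × (-0.8)
   = 1.2 + 7.1 + 2.45 − 0.4 = 10.35
r_t = 0.91 × 12.14 + 0.09 × 10.35 = 11.0474 + 0.9315 = 11.98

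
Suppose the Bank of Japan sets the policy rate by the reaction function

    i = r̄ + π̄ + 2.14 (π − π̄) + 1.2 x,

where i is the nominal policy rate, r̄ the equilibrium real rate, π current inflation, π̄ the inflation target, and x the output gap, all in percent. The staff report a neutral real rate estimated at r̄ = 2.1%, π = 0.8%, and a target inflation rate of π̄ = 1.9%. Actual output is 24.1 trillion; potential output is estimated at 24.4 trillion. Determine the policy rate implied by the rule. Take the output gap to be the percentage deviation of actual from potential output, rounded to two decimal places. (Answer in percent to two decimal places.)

Output gap = 100 × (24.1 − 24.4) / 24.4 = -1.23%.
i = 2.10 + 1.90 + 2.14 × (0.80 − 1.90) + 1.2 × (-1.23)
   = 2.10 + 1.9 − 2.354 − 1.476 = 0.17

0.17%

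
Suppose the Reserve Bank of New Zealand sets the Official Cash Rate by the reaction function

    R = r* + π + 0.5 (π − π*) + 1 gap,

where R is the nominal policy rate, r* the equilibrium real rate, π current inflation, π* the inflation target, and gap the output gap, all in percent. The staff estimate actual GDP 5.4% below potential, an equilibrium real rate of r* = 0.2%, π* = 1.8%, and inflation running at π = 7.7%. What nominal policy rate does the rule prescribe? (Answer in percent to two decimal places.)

5.45%

Output 5.4% below potential → gap = -5.4.
R = 0.2 + 7.7 + 0.5 × (7.7 − 1.8) + 1 × (-5.4)
   = 0.2 + 7.7 + 2.95 − 5.4 = 5.45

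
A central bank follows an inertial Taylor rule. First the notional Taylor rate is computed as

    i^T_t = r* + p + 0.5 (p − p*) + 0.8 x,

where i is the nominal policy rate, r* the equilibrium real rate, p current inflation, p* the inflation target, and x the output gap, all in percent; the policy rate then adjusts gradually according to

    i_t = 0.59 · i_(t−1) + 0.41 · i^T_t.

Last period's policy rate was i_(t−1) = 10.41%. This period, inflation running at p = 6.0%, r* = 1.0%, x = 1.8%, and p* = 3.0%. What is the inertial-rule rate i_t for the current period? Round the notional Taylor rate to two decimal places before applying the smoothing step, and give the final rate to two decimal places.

10.22%

i^T_t = 1.0 + 6.0 + 0.5 × (6.0 − 3.0) + 0.8 × 1.8
   = 1.0 + 6 + 1.5 + 1.44 = 9.94
i_t = 0.59 × 10.41 + 0.41 × 9.94 = 6.1419 + 4.0754 = 10.22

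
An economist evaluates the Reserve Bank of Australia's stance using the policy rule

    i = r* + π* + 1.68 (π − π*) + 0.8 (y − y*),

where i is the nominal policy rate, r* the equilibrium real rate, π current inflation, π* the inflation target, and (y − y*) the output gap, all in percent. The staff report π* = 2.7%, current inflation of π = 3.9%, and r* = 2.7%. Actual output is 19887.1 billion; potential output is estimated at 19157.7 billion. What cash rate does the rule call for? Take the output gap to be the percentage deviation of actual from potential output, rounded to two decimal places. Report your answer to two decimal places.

10.46%

Output gap = 100 × (19887.1 − 19157.7) / 19157.7 = 3.81%.
i = 2.70 + 2.70 + 1.68 × (3.90 − 2.70) + 0.8 × 3.81
   = 2.70 + 2.7 + 2.016 + 3.048 = 10.46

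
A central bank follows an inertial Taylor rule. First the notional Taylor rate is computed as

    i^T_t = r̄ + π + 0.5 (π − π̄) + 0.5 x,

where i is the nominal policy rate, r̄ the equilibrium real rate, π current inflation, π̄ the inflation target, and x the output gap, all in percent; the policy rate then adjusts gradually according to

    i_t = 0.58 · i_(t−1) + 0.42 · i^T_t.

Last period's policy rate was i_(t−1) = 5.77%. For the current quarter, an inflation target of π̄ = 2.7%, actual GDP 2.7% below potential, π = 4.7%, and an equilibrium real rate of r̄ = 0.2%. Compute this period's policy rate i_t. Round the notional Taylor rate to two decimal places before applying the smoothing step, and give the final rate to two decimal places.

5.26%

Output 2.7% below potential → x = -2.7.
i^T_t = 0.2 + 4.7 + 0.5 × (4.7 − 2.7) + 0.5 × (-2.7)
   = 0.2 + 4.7 + 1 − 1.35 = 4.55
i_t = 0.58 × 5.77 + 0.42 × 4.55 = 3.3466 + 1.911 = 5.26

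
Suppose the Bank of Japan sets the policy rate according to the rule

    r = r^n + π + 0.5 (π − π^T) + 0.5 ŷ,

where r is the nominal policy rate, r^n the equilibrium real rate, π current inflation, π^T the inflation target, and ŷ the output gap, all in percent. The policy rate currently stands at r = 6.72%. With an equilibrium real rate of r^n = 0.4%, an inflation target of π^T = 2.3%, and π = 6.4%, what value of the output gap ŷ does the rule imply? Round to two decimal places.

0.5 ŷ = 6.72 − 0.4 − 6.4 − 0.5 × (6.4 − 2.3) = -2.13
ŷ = -2.13 / 0.5 = -4.26

-4.26%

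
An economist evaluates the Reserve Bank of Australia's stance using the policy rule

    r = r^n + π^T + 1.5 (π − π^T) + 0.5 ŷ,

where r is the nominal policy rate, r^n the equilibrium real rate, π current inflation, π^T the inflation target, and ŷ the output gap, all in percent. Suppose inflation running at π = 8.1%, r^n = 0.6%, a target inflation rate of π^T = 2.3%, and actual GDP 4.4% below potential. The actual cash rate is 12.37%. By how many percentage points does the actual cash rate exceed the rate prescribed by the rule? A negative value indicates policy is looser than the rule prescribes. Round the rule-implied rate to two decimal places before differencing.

Output 4.4% below potential → ŷ = -4.4.
r = 0.6 + 2.3 + 1.5 × (8.1 − 2.3) + 0.5 × (-4.4)
   = 0.6 + 2.3 + 8.7 − 2.2 = 9.40
Deviation = 12.37 − 9.40 = 2.97 pp.

2.97 pp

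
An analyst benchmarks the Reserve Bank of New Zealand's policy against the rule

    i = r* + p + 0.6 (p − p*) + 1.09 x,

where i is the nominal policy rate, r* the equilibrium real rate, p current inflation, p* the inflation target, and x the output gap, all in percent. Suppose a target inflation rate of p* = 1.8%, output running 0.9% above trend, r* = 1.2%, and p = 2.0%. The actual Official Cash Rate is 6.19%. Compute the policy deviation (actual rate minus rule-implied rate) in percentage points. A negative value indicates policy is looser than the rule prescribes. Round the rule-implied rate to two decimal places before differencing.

1.89 pp

Output 0.9% above potential → x = 0.9.
i = 1.2 + 2.0 + 0.6 × (2.0 − 1.8) + 1.09 × 0.9
   = 1.2 + 2 + 0.12 + 0.981 = 4.30
Deviation = 6.19 − 4.30 = 1.89 pp.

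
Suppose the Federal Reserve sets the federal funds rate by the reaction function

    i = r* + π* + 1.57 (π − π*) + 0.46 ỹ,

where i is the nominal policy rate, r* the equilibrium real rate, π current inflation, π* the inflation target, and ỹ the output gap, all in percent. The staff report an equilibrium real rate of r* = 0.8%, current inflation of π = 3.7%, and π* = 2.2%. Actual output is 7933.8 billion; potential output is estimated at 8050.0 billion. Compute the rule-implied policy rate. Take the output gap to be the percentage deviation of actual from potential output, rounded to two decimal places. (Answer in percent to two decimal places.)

4.69%

Output gap = 100 × (7933.8 − 8050.0) / 8050.0 = -1.44%.
i = 0.80 + 2.20 + 1.57 × (3.70 − 2.20) + 0.46 × (-1.44)
   = 0.80 + 2.2 + 2.355 − 0.6624 = 4.69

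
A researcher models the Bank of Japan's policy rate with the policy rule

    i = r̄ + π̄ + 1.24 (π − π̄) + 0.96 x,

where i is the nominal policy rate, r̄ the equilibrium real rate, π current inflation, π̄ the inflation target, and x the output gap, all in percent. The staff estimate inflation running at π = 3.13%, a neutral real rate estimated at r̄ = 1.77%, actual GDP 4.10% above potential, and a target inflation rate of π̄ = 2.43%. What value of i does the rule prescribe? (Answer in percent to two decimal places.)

Output 4.10% above potential → x = 4.10.
i = 1.77 + 2.43 + 1.24 × (3.13 − 2.43) + 0.96 × 4.10
   = 1.77 + 2.43 + 0.868 + 3.936 = 9.00

9.00%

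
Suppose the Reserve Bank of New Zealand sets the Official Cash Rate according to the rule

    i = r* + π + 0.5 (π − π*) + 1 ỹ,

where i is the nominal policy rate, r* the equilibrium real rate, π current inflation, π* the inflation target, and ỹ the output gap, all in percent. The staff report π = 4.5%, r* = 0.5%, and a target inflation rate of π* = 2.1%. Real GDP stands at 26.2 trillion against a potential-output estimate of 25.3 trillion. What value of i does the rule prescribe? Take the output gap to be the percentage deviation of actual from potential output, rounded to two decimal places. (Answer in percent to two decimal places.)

9.76%

Output gap = 100 × (26.2 − 25.3) / 25.3 = 3.56%.
i = 0.50 + 4.50 + 0.5 × (4.50 − 2.10) + 1 × 3.56
   = 0.50 + 4.5 + 1.2 + 3.56 = 9.76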